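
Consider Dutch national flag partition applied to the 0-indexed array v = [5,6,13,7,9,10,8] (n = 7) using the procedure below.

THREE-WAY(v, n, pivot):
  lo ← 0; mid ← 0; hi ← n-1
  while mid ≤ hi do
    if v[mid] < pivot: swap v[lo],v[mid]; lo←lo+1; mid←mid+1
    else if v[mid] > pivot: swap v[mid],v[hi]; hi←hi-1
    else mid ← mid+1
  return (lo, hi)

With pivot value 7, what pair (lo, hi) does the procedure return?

lo=0 mid=0 hi=6
5<7: swap(0,0), lo=1 mid=1 ⇒ [5,6,13,7,9,10,8]
6<7: swap(1,1), lo=2 mid=2 ⇒ [5,6,13,7,9,10,8]
13>7: swap(2,6), hi=5 ⇒ [5,6,8,7,9,10,13]
8>7: swap(2,5), hi=4 ⇒ [5,6,10,7,9,8,13]
10>7: swap(2,4), hi=3 ⇒ [5,6,9,7,10,8,13]
9>7: swap(2,3), hi=2 ⇒ [5,6,7,9,10,8,13]
7=7: mid=3
done. lo=2 hi=2; v=[5,6,7,9,10,8,13]

(2, 2)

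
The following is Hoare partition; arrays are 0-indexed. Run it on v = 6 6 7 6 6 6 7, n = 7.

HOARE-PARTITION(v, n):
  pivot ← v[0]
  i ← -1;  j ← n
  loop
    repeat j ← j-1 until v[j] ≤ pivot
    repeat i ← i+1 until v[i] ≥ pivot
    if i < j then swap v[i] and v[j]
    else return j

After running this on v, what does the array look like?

pivot=6
j stops at 5 (6), i stops at 0 (6); swap ⇒ 6 6 7 6 6 6 7
j stops at 4 (6), i stops at 1 (6); swap ⇒ 6 6 7 6 6 6 7
j stops at 3 (6), i stops at 2 (7); swap ⇒ 6 6 6 7 6 6 7
j stops at 2, i stops at 3; i≥j ⇒ return 2. v=6 6 6 7 6 6 7

6 6 6 7 6 6 7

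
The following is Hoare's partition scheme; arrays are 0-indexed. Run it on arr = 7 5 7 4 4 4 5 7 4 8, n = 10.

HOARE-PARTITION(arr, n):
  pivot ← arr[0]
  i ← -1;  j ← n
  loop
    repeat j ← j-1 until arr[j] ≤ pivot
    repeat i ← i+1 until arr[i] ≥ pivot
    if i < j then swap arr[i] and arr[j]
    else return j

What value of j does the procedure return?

pivot = arr[0] = 7; i = -1, j = 10
j→8 (arr[8]=4≤7), i→0 (arr[0]=7≥7); i<j, swap → 4 5 7 4 4 4 5 7 7 8
j→7 (arr[7]=7≤7), i→2 (arr[2]=7≥7); i<j, swap → 4 5 7 4 4 4 5 7 7 8
j→6, i→7; i≥j, return j=6. arr = 4 5 7 4 4 4 5 7 7 8

6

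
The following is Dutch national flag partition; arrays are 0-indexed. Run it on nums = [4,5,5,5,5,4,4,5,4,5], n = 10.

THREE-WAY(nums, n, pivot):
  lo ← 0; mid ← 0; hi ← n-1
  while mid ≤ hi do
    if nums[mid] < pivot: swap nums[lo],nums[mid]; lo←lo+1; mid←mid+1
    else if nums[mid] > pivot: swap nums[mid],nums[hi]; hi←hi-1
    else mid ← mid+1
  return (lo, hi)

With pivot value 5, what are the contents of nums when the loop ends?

lo=0 mid=0 hi=9
4<5: swap(0,0), lo=1 mid=1 ⇒ [4,5,5,5,5,4,4,5,4,5]
5=5: mid=2
5=5: mid=3
5=5: mid=4
5=5: mid=5
4<5: swap(1,5), lo=2 mid=6 ⇒ [4,4,5,5,5,5,4,5,4,5]
4<5: swap(2,6), lo=3 mid=7 ⇒ [4,4,4,5,5,5,5,5,4,5]
5=5: mid=8
4<5: swap(3,8), lo=4 mid=9 ⇒ [4,4,4,4,5,5,5,5,5,5]
5=5: mid=10
done. lo=4 hi=9; nums=[4,4,4,4,5,5,5,5,5,5]

[4,4,4,4,5,5,5,5,5,5]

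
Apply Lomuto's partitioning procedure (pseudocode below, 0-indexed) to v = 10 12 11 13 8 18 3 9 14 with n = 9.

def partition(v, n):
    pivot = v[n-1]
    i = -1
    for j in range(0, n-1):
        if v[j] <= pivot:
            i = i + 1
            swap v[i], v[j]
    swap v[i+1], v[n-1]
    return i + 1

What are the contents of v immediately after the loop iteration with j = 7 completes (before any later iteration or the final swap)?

10 12 11 13 8 3 9 18 14

pivot = v[8] = 14; i = -1
j=0: v[0]=10 ≤ 14 → i=0, swap v[0],v[0] (no change) → 10 12 11 13 8 18 3 9 14
j=1: v[1]=12 ≤ 14 → i=1, swap v[1],v[1] (no change) → 10 12 11 13 8 18 3 9 14
j=2: v[2]=11 ≤ 14 → i=2, swap v[2],v[2] (no change) → 10 12 11 13 8 18 3 9 14
j=3: v[3]=13 ≤ 14 → i=3, swap v[3],v[3] (no change) → 10 12 11 13 8 18 3 9 14
j=4: v[4]=8 ≤ 14 → i=4, swap v[4],v[4] (no change) → 10 12 11 13 8 18 3 9 14
j=5: v[5]=18 > 14 → no swap
j=6: v[6]=3 ≤ 14 → i=5, swap v[5],v[6] → 10 12 11 13 8 3 18 9 14
j=7: v[7]=9 ≤ 14 → i=6, swap v[6],v[7] → 10 12 11 13 8 3 9 18 14
(after j=7) v = 10 12 11 13 8 3 9 18 14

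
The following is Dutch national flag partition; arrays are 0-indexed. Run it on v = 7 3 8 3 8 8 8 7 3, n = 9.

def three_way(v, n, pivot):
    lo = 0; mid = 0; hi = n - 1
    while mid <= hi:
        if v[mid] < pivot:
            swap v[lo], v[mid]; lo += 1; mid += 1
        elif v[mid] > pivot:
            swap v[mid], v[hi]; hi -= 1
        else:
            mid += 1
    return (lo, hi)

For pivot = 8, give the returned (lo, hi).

pivot = 8; lo=0, mid=0, hi=8
v[mid]=7<8: swap v[0],v[0]; lo=1,mid=1 → 7 3 8 3 8 8 8 7 3
v[mid]=3<8: swap v[1],v[1]; lo=2,mid=2 → 7 3 8 3 8 8 8 7 3
v[mid]=8=8: mid=3
v[mid]=3<8: swap v[2],v[3]; lo=3,mid=4 → 7 3 3 8 8 8 8 7 3
v[mid]=8=8: mid=5
v[mid]=8=8: mid=6
v[mid]=8=8: mid=7
v[mid]=7<8: swap v[3],v[7]; lo=4,mid=8 → 7 3 3 7 8 8 8 8 3
v[mid]=3<8: swap v[4],v[8]; lo=5,mid=9 → 7 3 3 7 3 8 8 8 8
end: lo=5, hi=8; v = 7 3 3 7 3 8 8 8 8

(5, 8)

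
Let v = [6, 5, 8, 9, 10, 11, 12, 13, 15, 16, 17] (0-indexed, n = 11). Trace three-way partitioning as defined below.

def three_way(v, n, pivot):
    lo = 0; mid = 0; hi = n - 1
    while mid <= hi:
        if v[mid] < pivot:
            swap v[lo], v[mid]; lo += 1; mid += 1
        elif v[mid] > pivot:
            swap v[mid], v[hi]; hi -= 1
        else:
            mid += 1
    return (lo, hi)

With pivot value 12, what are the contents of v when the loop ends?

[6, 5, 8, 9, 10, 11, 12, 15, 16, 17, 13]

lo=0 mid=0 hi=10
6<12: swap(0,0), lo=1 mid=1 ⇒ [6, 5, 8, 9, 10, 11, 12, 13, 15, 16, 17]
5<12: swap(1,1), lo=2 mid=2 ⇒ [6, 5, 8, 9, 10, 11, 12, 13, 15, 16, 17]
8<12: swap(2,2), lo=3 mid=3 ⇒ [6, 5, 8, 9, 10, 11, 12, 13, 15, 16, 17]
9<12: swap(3,3), lo=4 mid=4 ⇒ [6, 5, 8, 9, 10, 11, 12, 13, 15, 16, 17]
10<12: swap(4,4), lo=5 mid=5 ⇒ [6, 5, 8, 9, 10, 11, 12, 13, 15, 16, 17]
11<12: swap(5,5), lo=6 mid=6 ⇒ [6, 5, 8, 9, 10, 11, 12, 13, 15, 16, 17]
12=12: mid=7
13>12: swap(7,10), hi=9 ⇒ [6, 5, 8, 9, 10, 11, 12, 17, 15, 16, 13]
17>12: swap(7,9), hi=8 ⇒ [6, 5, 8, 9, 10, 11, 12, 16, 15, 17, 13]
16>12: swap(7,8), hi=7 ⇒ [6, 5, 8, 9, 10, 11, 12, 15, 16, 17, 13]
15>12: swap(7,7), hi=6 ⇒ [6, 5, 8, 9, 10, 11, 12, 15, 16, 17, 13]
done. lo=6 hi=6; v=[6, 5, 8, 9, 10, 11, 12, 15, 16, 17, 13]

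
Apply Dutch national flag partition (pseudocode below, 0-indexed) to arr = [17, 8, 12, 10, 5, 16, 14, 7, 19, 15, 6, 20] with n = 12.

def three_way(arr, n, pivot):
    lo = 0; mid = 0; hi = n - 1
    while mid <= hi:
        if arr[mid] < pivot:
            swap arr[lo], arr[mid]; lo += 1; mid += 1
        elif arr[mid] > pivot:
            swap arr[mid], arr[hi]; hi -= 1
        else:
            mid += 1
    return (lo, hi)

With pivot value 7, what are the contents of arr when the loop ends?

pivot = 7; lo=0, mid=0, hi=11
arr[mid]=17>7: swap arr[0],arr[11]; hi=10 → [20, 8, 12, 10, 5, 16, 14, 7, 19, 15, 6, 17]
arr[mid]=20>7: swap arr[0],arr[10]; hi=9 → [6, 8, 12, 10, 5, 16, 14, 7, 19, 15, 20, 17]
arr[mid]=6<7: swap arr[0],arr[0]; lo=1,mid=1 → [6, 8, 12, 10, 5, 16, 14, 7, 19, 15, 20, 17]
arr[mid]=8>7: swap arr[1],arr[9]; hi=8 → [6, 15, 12, 10, 5, 16, 14, 7, 19, 8, 20, 17]
arr[mid]=15>7: swap arr[1],arr[8]; hi=7 → [6, 19, 12, 10, 5, 16, 14, 7, 15, 8, 20, 17]
arr[mid]=19>7: swap arr[1],arr[7]; hi=6 → [6, 7, 12, 10, 5, 16, 14, 19, 15, 8, 20, 17]
arr[mid]=7=7: mid=2
arr[mid]=12>7: swap arr[2],arr[6]; hi=5 → [6, 7, 14, 10, 5, 16, 12, 19, 15, 8, 20, 17]
arr[mid]=14>7: swap arr[2],arr[5]; hi=4 → [6, 7, 16, 10, 5, 14, 12, 19, 15, 8, 20, 17]
arr[mid]=16>7: swap arr[2],arr[4]; hi=3 → [6, 7, 5, 10, 16, 14, 12, 19, 15, 8, 20, 17]
arr[mid]=5<7: swap arr[1],arr[2]; lo=2,mid=3 → [6, 5, 7, 10, 16, 14, 12, 19, 15, 8, 20, 17]
arr[mid]=10>7: swap arr[3],arr[3]; hi=2 → [6, 5, 7, 10, 16, 14, 12, 19, 15, 8, 20, 17]
end: lo=2, hi=2; arr = [6, 5, 7, 10, 16, 14, 12, 19, 15, 8, 20, 17]

[6, 5, 7, 10, 16, 14, 12, 19, 15, 8, 20, 17]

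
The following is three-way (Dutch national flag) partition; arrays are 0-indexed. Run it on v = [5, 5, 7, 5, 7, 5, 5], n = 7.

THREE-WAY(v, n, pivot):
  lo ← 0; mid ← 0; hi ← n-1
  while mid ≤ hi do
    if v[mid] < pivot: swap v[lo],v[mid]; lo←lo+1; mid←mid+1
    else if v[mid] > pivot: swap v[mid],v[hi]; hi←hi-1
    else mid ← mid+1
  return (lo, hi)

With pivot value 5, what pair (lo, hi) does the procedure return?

pivot = 5; lo=0, mid=0, hi=6
v[mid]=5=5: mid=1
v[mid]=5=5: mid=2
v[mid]=7>5: swap v[2],v[6]; hi=5 → [5, 5, 5, 5, 7, 5, 7]
v[mid]=5=5: mid=3
v[mid]=5=5: mid=4
v[mid]=7>5: swap v[4],v[5]; hi=4 → [5, 5, 5, 5, 5, 7, 7]
v[mid]=5=5: mid=5
end: lo=0, hi=4; v = [5, 5, 5, 5, 5, 7, 7]

(0, 4)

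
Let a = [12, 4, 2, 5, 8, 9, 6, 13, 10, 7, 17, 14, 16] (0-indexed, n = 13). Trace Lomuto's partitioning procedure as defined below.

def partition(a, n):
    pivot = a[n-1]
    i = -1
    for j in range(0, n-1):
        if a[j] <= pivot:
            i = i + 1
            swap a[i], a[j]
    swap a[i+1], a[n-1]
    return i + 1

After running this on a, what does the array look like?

pivot=16, i=-1
j=0: 12≤16, i=0, swap(0,0) ⇒ [12, 4, 2, 5, 8, 9, 6, 13, 10, 7, 17, 14, 16]
j=1: 4≤16, i=1, swap(1,1) ⇒ [12, 4, 2, 5, 8, 9, 6, 13, 10, 7, 17, 14, 16]
j=2: 2≤16, i=2, swap(2,2) ⇒ [12, 4, 2, 5, 8, 9, 6, 13, 10, 7, 17, 14, 16]
j=3: 5≤16, i=3, swap(3,3) ⇒ [12, 4, 2, 5, 8, 9, 6, 13, 10, 7, 17, 14, 16]
j=4: 8≤16, i=4, swap(4,4) ⇒ [12, 4, 2, 5, 8, 9, 6, 13, 10, 7, 17, 14, 16]
j=5: 9≤16, i=5, swap(5,5) ⇒ [12, 4, 2, 5, 8, 9, 6, 13, 10, 7, 17, 14, 16]
j=6: 6≤16, i=6, swap(6,6) ⇒ [12, 4, 2, 5, 8, 9, 6, 13, 10, 7, 17, 14, 16]
j=7: 13≤16, i=7, swap(7,7) ⇒ [12, 4, 2, 5, 8, 9, 6, 13, 10, 7, 17, 14, 16]
j=8: 10≤16, i=8, swap(8,8) ⇒ [12, 4, 2, 5, 8, 9, 6, 13, 10, 7, 17, 14, 16]
j=9: 7≤16, i=9, swap(9,9) ⇒ [12, 4, 2, 5, 8, 9, 6, 13, 10, 7, 17, 14, 16]
j=10: 17>16, skip
j=11: 14≤16, i=10, swap(10,11) ⇒ [12, 4, 2, 5, 8, 9, 6, 13, 10, 7, 14, 17, 16]
swap(11,12) ⇒ [12, 4, 2, 5, 8, 9, 6, 13, 10, 7, 14, 16, 17]; return 11

[12, 4, 2, 5, 8, 9, 6, 13, 10, 7, 14, 16, 17]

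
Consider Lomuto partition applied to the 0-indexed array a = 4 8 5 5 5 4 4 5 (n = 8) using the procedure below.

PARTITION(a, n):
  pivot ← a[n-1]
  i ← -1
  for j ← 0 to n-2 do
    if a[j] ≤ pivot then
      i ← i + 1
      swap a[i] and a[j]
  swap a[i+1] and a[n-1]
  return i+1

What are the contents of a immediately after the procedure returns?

pivot = a[7] = 5; i = -1
j=0: a[0]=4 ≤ 5 → i=0, swap a[0],a[0] (no change) → 4 8 5 5 5 4 4 5
j=1: a[1]=8 > 5 → no swap
j=2: a[2]=5 ≤ 5 → i=1, swap a[1],a[2] → 4 5 8 5 5 4 4 5
j=3: a[3]=5 ≤ 5 → i=2, swap a[2],a[3] → 4 5 5 8 5 4 4 5
j=4: a[4]=5 ≤ 5 → i=3, swap a[3],a[4] → 4 5 5 5 8 4 4 5
j=5: a[5]=4 ≤ 5 → i=4, swap a[4],a[5] → 4 5 5 5 4 8 4 5
j=6: a[6]=4 ≤ 5 → i=5, swap a[5],a[6] → 4 5 5 5 4 4 8 5
final swap a[6],a[7] → 4 5 5 5 4 4 5 8; return 6

4 5 5 5 4 4 5 8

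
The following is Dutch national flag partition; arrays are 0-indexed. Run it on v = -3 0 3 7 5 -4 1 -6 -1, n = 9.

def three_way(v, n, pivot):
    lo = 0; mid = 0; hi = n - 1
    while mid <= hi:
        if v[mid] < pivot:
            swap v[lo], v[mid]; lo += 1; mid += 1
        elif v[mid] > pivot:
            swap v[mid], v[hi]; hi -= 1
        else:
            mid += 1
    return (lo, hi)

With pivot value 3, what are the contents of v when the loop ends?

pivot = 3; lo=0, mid=0, hi=8
v[mid]=-3<3: swap v[0],v[0]; lo=1,mid=1 → -3 0 3 7 5 -4 1 -6 -1
v[mid]=0<3: swap v[1],v[1]; lo=2,mid=2 → -3 0 3 7 5 -4 1 -6 -1
v[mid]=3=3: mid=3
v[mid]=7>3: swap v[3],v[8]; hi=7 → -3 0 3 -1 5 -4 1 -6 7
v[mid]=-1<3: swap v[2],v[3]; lo=3,mid=4 → -3 0 -1 3 5 -4 1 -6 7
v[mid]=5>3: swap v[4],v[7]; hi=6 → -3 0 -1 3 -6 -4 1 5 7
v[mid]=-6<3: swap v[3],v[4]; lo=4,mid=5 → -3 0 -1 -6 3 -4 1 5 7
v[mid]=-4<3: swap v[4],v[5]; lo=5,mid=6 → -3 0 -1 -6 -4 3 1 5 7
v[mid]=1<3: swap v[5],v[6]; lo=6,mid=7 → -3 0 -1 -6 -4 1 3 5 7
end: lo=6, hi=6; v = -3 0 -1 -6 -4 1 3 5 7

-3 0 -1 -6 -4 1 3 5 7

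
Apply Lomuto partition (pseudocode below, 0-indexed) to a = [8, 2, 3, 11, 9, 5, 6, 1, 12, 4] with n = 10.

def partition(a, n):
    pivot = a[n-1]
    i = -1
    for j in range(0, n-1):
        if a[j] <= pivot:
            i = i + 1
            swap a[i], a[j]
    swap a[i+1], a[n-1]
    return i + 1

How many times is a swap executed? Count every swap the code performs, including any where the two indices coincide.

pivot = a[9] = 4; i = -1
j=0: a[0]=8 > 4 → no swap
j=1: a[1]=2 ≤ 4 → i=0, swap a[0],a[1] → [2, 8, 3, 11, 9, 5, 6, 1, 12, 4]
j=2: a[2]=3 ≤ 4 → i=1, swap a[1],a[2] → [2, 3, 8, 11, 9, 5, 6, 1, 12, 4]
j=3: a[3]=11 > 4 → no swap
j=4: a[4]=9 > 4 → no swap
j=5: a[5]=5 > 4 → no swap
j=6: a[6]=6 > 4 → no swap
j=7: a[7]=1 ≤ 4 → i=2, swap a[2],a[7] → [2, 3, 1, 11, 9, 5, 6, 8, 12, 4]
j=8: a[8]=12 > 4 → no swap
final swap a[3],a[9] → [2, 3, 1, 4, 9, 5, 6, 8, 12, 11]; return 3

4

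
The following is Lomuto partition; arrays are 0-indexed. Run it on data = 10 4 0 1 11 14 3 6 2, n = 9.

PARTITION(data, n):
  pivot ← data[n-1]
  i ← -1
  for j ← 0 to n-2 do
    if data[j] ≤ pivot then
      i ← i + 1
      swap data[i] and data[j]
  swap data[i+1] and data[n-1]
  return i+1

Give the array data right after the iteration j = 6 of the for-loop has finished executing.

pivot=2, i=-1
j=0: 10>2, skip
j=1: 4>2, skip
j=2: 0≤2, i=0, swap(0,2) ⇒ 0 4 10 1 11 14 3 6 2
j=3: 1≤2, i=1, swap(1,3) ⇒ 0 1 10 4 11 14 3 6 2
j=4: 11>2, skip
j=5: 14>2, skip
j=6: 3>2, skip
(after j=6) data = 0 1 10 4 11 14 3 6 2

0 1 10 4 11 14 3 6 2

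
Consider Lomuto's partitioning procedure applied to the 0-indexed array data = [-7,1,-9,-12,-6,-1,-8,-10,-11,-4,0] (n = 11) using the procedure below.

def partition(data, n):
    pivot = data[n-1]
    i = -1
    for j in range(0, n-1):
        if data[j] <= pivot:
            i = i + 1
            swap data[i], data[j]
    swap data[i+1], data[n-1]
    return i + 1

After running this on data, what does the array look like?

[-7,-9,-12,-6,-1,-8,-10,-11,-4,0,1]

pivot=0, i=-1
j=0: -7≤0, i=0, swap(0,0) ⇒ [-7,1,-9,-12,-6,-1,-8,-10,-11,-4,0]
j=1: 1>0, skip
j=2: -9≤0, i=1, swap(1,2) ⇒ [-7,-9,1,-12,-6,-1,-8,-10,-11,-4,0]
j=3: -12≤0, i=2, swap(2,3) ⇒ [-7,-9,-12,1,-6,-1,-8,-10,-11,-4,0]
j=4: -6≤0, i=3, swap(3,4) ⇒ [-7,-9,-12,-6,1,-1,-8,-10,-11,-4,0]
j=5: -1≤0, i=4, swap(4,5) ⇒ [-7,-9,-12,-6,-1,1,-8,-10,-11,-4,0]
j=6: -8≤0, i=5, swap(5,6) ⇒ [-7,-9,-12,-6,-1,-8,1,-10,-11,-4,0]
j=7: -10≤0, i=6, swap(6,7) ⇒ [-7,-9,-12,-6,-1,-8,-10,1,-11,-4,0]
j=8: -11≤0, i=7, swap(7,8) ⇒ [-7,-9,-12,-6,-1,-8,-10,-11,1,-4,0]
j=9: -4≤0, i=8, swap(8,9) ⇒ [-7,-9,-12,-6,-1,-8,-10,-11,-4,1,0]
swap(9,10) ⇒ [-7,-9,-12,-6,-1,-8,-10,-11,-4,0,1]; return 9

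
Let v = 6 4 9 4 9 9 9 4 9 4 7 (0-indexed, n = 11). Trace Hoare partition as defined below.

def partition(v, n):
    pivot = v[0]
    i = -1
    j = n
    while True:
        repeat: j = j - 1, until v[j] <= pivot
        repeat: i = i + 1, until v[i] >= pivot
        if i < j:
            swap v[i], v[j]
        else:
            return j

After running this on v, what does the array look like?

pivot=6
j stops at 9 (4), i stops at 0 (6); swap ⇒ 4 4 9 4 9 9 9 4 9 6 7
j stops at 7 (4), i stops at 2 (9); swap ⇒ 4 4 4 4 9 9 9 9 9 6 7
j stops at 3, i stops at 4; i≥j ⇒ return 3. v=4 4 4 4 9 9 9 9 9 6 7

4 4 4 4 9 9 9 9 9 6 7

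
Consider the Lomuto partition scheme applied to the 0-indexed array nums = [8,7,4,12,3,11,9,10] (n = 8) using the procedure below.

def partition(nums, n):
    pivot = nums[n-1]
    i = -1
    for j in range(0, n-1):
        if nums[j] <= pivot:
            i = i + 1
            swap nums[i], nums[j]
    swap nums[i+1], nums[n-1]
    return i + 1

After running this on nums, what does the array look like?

[8,7,4,3,9,10,12,11]

pivot = nums[7] = 10; i = -1
j=0: nums[0]=8 ≤ 10 → i=0, swap nums[0],nums[0] (no change) → [8,7,4,12,3,11,9,10]
j=1: nums[1]=7 ≤ 10 → i=1, swap nums[1],nums[1] (no change) → [8,7,4,12,3,11,9,10]
j=2: nums[2]=4 ≤ 10 → i=2, swap nums[2],nums[2] (no change) → [8,7,4,12,3,11,9,10]
j=3: nums[3]=12 > 10 → no swap
j=4: nums[4]=3 ≤ 10 → i=3, swap nums[3],nums[4] → [8,7,4,3,12,11,9,10]
j=5: nums[5]=11 > 10 → no swap
j=6: nums[6]=9 ≤ 10 → i=4, swap nums[4],nums[6] → [8,7,4,3,9,11,12,10]
final swap nums[5],nums[7] → [8,7,4,3,9,10,12,11]; return 5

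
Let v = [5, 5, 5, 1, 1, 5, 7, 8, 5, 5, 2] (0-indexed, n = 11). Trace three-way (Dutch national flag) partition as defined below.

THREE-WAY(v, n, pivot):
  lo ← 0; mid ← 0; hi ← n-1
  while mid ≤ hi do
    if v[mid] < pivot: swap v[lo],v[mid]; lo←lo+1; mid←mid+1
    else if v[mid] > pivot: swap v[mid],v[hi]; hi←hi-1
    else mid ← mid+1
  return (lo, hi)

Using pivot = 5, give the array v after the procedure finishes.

pivot = 5; lo=0, mid=0, hi=10
v[mid]=5=5: mid=1
v[mid]=5=5: mid=2
v[mid]=5=5: mid=3
v[mid]=1<5: swap v[0],v[3]; lo=1,mid=4 → [1, 5, 5, 5, 1, 5, 7, 8, 5, 5, 2]
v[mid]=1<5: swap v[1],v[4]; lo=2,mid=5 → [1, 1, 5, 5, 5, 5, 7, 8, 5, 5, 2]
v[mid]=5=5: mid=6
v[mid]=7>5: swap v[6],v[10]; hi=9 → [1, 1, 5, 5, 5, 5, 2, 8, 5, 5, 7]
v[mid]=2<5: swap v[2],v[6]; lo=3,mid=7 → [1, 1, 2, 5, 5, 5, 5, 8, 5, 5, 7]
v[mid]=8>5: swap v[7],v[9]; hi=8 → [1, 1, 2, 5, 5, 5, 5, 5, 5, 8, 7]
v[mid]=5=5: mid=8
v[mid]=5=5: mid=9
end: lo=3, hi=8; v = [1, 1, 2, 5, 5, 5, 5, 5, 5, 8, 7]

[1, 1, 2, 5, 5, 5, 5, 5, 5, 8, 7]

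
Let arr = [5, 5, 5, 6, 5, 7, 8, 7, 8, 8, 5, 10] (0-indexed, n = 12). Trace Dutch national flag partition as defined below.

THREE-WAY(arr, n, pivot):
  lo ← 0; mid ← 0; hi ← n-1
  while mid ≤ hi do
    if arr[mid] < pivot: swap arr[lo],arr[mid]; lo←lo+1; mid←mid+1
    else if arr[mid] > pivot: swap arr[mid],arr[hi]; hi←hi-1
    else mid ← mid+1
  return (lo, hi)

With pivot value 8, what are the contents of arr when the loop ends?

pivot = 8; lo=0, mid=0, hi=11
arr[mid]=5<8: swap arr[0],arr[0]; lo=1,mid=1 → [5, 5, 5, 6, 5, 7, 8, 7, 8, 8, 5, 10]
arr[mid]=5<8: swap arr[1],arr[1]; lo=2,mid=2 → [5, 5, 5, 6, 5, 7, 8, 7, 8, 8, 5, 10]
arr[mid]=5<8: swap arr[2],arr[2]; lo=3,mid=3 → [5, 5, 5, 6, 5, 7, 8, 7, 8, 8, 5, 10]
arr[mid]=6<8: swap arr[3],arr[3]; lo=4,mid=4 → [5, 5, 5, 6, 5, 7, 8, 7, 8, 8, 5, 10]
arr[mid]=5<8: swap arr[4],arr[4]; lo=5,mid=5 → [5, 5, 5, 6, 5, 7, 8, 7, 8, 8, 5, 10]
arr[mid]=7<8: swap arr[5],arr[5]; lo=6,mid=6 → [5, 5, 5, 6, 5, 7, 8, 7, 8, 8, 5, 10]
arr[mid]=8=8: mid=7
arr[mid]=7<8: swap arr[6],arr[7]; lo=7,mid=8 → [5, 5, 5, 6, 5, 7, 7, 8, 8, 8, 5, 10]
arr[mid]=8=8: mid=9
arr[mid]=8=8: mid=10
arr[mid]=5<8: swap arr[7],arr[10]; lo=8,mid=11 → [5, 5, 5, 6, 5, 7, 7, 5, 8, 8, 8, 10]
arr[mid]=10>8: swap arr[11],arr[11]; hi=10 → [5, 5, 5, 6, 5, 7, 7, 5, 8, 8, 8, 10]
end: lo=8, hi=10; arr = [5, 5, 5, 6, 5, 7, 7, 5, 8, 8, 8, 10]

[5, 5, 5, 6, 5, 7, 7, 5, 8, 8, 8, 10]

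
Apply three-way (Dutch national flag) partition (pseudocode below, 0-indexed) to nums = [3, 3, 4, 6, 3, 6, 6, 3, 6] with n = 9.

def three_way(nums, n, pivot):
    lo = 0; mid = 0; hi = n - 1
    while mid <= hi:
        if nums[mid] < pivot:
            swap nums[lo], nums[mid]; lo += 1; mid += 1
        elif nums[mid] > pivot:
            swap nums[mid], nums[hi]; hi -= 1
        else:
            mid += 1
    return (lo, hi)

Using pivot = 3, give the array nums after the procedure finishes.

pivot = 3; lo=0, mid=0, hi=8
nums[mid]=3=3: mid=1
nums[mid]=3=3: mid=2
nums[mid]=4>3: swap nums[2],nums[8]; hi=7 → [3, 3, 6, 6, 3, 6, 6, 3, 4]
nums[mid]=6>3: swap nums[2],nums[7]; hi=6 → [3, 3, 3, 6, 3, 6, 6, 6, 4]
nums[mid]=3=3: mid=3
nums[mid]=6>3: swap nums[3],nums[6]; hi=5 → [3, 3, 3, 6, 3, 6, 6, 6, 4]
nums[mid]=6>3: swap nums[3],nums[5]; hi=4 → [3, 3, 3, 6, 3, 6, 6, 6, 4]
nums[mid]=6>3: swap nums[3],nums[4]; hi=3 → [3, 3, 3, 3, 6, 6, 6, 6, 4]
nums[mid]=3=3: mid=4
end: lo=0, hi=3; nums = [3, 3, 3, 3, 6, 6, 6, 6, 4]

[3, 3, 3, 3, 6, 6, 6, 6, 4]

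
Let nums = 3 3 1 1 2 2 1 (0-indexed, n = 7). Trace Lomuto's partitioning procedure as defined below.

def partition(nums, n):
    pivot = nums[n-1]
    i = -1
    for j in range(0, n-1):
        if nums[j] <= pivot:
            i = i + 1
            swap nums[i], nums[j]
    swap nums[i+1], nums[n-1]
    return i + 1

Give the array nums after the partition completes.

pivot=1, i=-1
j=0: 3>1, skip
j=1: 3>1, skip
j=2: 1≤1, i=0, swap(0,2) ⇒ 1 3 3 1 2 2 1
j=3: 1≤1, i=1, swap(1,3) ⇒ 1 1 3 3 2 2 1
j=4: 2>1, skip
j=5: 2>1, skip
swap(2,6) ⇒ 1 1 1 3 2 2 3; return 2

1 1 1 3 2 2 3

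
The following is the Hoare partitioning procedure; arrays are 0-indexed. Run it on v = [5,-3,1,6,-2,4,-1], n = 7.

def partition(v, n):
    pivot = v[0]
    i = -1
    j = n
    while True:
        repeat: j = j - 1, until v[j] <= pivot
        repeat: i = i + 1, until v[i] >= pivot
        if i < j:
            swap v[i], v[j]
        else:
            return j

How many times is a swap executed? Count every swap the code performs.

pivot = v[0] = 5; i = -1, j = 7
j→6 (v[6]=-1≤5), i→0 (v[0]=5≥5); i<j, swap → [-1,-3,1,6,-2,4,5]
j→5 (v[5]=4≤5), i→3 (v[3]=6≥5); i<j, swap → [-1,-3,1,4,-2,6,5]
j→4, i→5; i≥j, return j=4. v = [-1,-3,1,4,-2,6,5]

2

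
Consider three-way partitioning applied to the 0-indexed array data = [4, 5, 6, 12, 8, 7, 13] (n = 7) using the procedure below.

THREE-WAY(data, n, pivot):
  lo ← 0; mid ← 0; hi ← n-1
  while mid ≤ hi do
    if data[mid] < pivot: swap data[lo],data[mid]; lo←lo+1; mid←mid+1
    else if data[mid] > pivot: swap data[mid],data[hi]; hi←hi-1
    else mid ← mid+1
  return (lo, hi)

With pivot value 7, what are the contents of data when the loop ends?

lo=0 mid=0 hi=6
4<7: swap(0,0), lo=1 mid=1 ⇒ [4, 5, 6, 12, 8, 7, 13]
5<7: swap(1,1), lo=2 mid=2 ⇒ [4, 5, 6, 12, 8, 7, 13]
6<7: swap(2,2), lo=3 mid=3 ⇒ [4, 5, 6, 12, 8, 7, 13]
12>7: swap(3,6), hi=5 ⇒ [4, 5, 6, 13, 8, 7, 12]
13>7: swap(3,5), hi=4 ⇒ [4, 5, 6, 7, 8, 13, 12]
7=7: mid=4
8>7: swap(4,4), hi=3 ⇒ [4, 5, 6, 7, 8, 13, 12]
done. lo=3 hi=3; data=[4, 5, 6, 7, 8, 13, 12]

[4, 5, 6, 7, 8, 13, 12]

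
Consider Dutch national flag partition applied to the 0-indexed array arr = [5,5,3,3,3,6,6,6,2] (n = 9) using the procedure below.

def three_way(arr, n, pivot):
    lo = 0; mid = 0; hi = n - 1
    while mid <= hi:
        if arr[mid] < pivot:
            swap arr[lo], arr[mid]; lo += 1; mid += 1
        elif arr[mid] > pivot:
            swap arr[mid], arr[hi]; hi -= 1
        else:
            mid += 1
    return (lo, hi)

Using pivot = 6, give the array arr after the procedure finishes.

[5,5,3,3,3,2,6,6,6]

lo=0 mid=0 hi=8
5<6: swap(0,0), lo=1 mid=1 ⇒ [5,5,3,3,3,6,6,6,2]
5<6: swap(1,1), lo=2 mid=2 ⇒ [5,5,3,3,3,6,6,6,2]
3<6: swap(2,2), lo=3 mid=3 ⇒ [5,5,3,3,3,6,6,6,2]
3<6: swap(3,3), lo=4 mid=4 ⇒ [5,5,3,3,3,6,6,6,2]
3<6: swap(4,4), lo=5 mid=5 ⇒ [5,5,3,3,3,6,6,6,2]
6=6: mid=6
6=6: mid=7
6=6: mid=8
2<6: swap(5,8), lo=6 mid=9 ⇒ [5,5,3,3,3,2,6,6,6]
done. lo=6 hi=8; arr=[5,5,3,3,3,2,6,6,6]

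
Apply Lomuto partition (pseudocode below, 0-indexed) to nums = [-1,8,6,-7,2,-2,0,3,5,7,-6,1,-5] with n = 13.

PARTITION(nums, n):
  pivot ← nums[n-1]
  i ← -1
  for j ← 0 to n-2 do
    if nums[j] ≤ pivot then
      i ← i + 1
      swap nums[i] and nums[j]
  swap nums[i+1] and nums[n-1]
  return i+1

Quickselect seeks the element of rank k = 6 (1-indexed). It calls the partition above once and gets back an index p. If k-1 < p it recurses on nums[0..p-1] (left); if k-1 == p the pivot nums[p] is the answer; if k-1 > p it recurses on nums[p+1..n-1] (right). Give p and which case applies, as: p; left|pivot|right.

pivot=-5, i=-1
j=0: -1>-5, skip
j=1: 8>-5, skip
j=2: 6>-5, skip
j=3: -7≤-5, i=0, swap(0,3) ⇒ [-7,8,6,-1,2,-2,0,3,5,7,-6,1,-5]
j=4: 2>-5, skip
j=5: -2>-5, skip
j=6: 0>-5, skip
j=7: 3>-5, skip
j=8: 5>-5, skip
j=9: 7>-5, skip
j=10: -6≤-5, i=1, swap(1,10) ⇒ [-7,-6,6,-1,2,-2,0,3,5,7,8,1,-5]
j=11: 1>-5, skip
swap(2,12) ⇒ [-7,-6,-5,-1,2,-2,0,3,5,7,8,1,6]; return 2
p = 2; k-1 = 5 > 2 ⇒ right

2; right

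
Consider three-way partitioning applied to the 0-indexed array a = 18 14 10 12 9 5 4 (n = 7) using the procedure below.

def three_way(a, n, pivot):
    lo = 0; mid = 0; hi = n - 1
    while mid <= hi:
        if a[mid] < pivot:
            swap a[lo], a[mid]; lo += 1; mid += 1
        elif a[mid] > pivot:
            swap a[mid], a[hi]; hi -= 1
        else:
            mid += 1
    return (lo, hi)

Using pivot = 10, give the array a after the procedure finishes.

4 5 9 10 12 14 18

pivot = 10; lo=0, mid=0, hi=6
a[mid]=18>10: swap a[0],a[6]; hi=5 → 4 14 10 12 9 5 18
a[mid]=4<10: swap a[0],a[0]; lo=1,mid=1 → 4 14 10 12 9 5 18
a[mid]=14>10: swap a[1],a[5]; hi=4 → 4 5 10 12 9 14 18
a[mid]=5<10: swap a[1],a[1]; lo=2,mid=2 → 4 5 10 12 9 14 18
a[mid]=10=10: mid=3
a[mid]=12>10: swap a[3],a[4]; hi=3 → 4 5 10 9 12 14 18
a[mid]=9<10: swap a[2],a[3]; lo=3,mid=4 → 4 5 9 10 12 14 18
end: lo=3, hi=3; a = 4 5 9 10 12 14 18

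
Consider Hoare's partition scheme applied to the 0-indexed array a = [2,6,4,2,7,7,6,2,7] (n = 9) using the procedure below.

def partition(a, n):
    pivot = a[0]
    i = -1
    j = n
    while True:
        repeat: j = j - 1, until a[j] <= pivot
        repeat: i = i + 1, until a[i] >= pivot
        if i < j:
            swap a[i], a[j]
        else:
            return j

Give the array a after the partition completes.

[2,2,4,6,7,7,6,2,7]

pivot = a[0] = 2; i = -1, j = 9
j→7 (a[7]=2≤2), i→0 (a[0]=2≥2); i<j, swap → [2,6,4,2,7,7,6,2,7]
j→3 (a[3]=2≤2), i→1 (a[1]=6≥2); i<j, swap → [2,2,4,6,7,7,6,2,7]
j→1, i→2; i≥j, return j=1. a = [2,2,4,6,7,7,6,2,7]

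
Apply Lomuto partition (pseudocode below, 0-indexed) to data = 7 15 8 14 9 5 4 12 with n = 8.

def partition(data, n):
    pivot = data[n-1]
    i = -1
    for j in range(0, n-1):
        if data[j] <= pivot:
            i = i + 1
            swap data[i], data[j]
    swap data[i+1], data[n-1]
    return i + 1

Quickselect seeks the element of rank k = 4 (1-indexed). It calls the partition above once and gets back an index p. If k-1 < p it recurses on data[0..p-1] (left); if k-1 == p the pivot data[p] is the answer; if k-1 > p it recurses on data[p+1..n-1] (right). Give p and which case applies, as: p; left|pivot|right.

5; left

pivot = data[7] = 12; i = -1
j=0: data[0]=7 ≤ 12 → i=0, swap data[0],data[0] (no change) → 7 15 8 14 9 5 4 12
j=1: data[1]=15 > 12 → no swap
j=2: data[2]=8 ≤ 12 → i=1, swap data[1],data[2] → 7 8 15 14 9 5 4 12
j=3: data[3]=14 > 12 → no swap
j=4: data[4]=9 ≤ 12 → i=2, swap data[2],data[4] → 7 8 9 14 15 5 4 12
j=5: data[5]=5 ≤ 12 → i=3, swap data[3],data[5] → 7 8 9 5 15 14 4 12
j=6: data[6]=4 ≤ 12 → i=4, swap data[4],data[6] → 7 8 9 5 4 14 15 12
final swap data[5],data[7] → 7 8 9 5 4 12 15 14; return 5
p = 5; k-1 = 3 < 5 ⇒ left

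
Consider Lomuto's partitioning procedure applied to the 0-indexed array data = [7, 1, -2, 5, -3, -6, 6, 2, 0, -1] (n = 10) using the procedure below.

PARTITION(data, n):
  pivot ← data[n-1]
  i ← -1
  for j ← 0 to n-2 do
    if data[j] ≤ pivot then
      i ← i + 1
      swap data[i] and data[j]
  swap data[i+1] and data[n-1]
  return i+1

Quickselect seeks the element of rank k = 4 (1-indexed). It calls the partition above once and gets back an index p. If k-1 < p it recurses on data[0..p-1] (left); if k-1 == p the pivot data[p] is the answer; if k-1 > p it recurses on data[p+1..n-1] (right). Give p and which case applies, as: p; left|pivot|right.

3; pivot

pivot = data[9] = -1; i = -1
j=0: data[0]=7 > -1 → no swap
j=1: data[1]=1 > -1 → no swap
j=2: data[2]=-2 ≤ -1 → i=0, swap data[0],data[2] → [-2, 1, 7, 5, -3, -6, 6, 2, 0, -1]
j=3: data[3]=5 > -1 → no swap
j=4: data[4]=-3 ≤ -1 → i=1, swap data[1],data[4] → [-2, -3, 7, 5, 1, -6, 6, 2, 0, -1]
j=5: data[5]=-6 ≤ -1 → i=2, swap data[2],data[5] → [-2, -3, -6, 5, 1, 7, 6, 2, 0, -1]
j=6: data[6]=6 > -1 → no swap
j=7: data[7]=2 > -1 → no swap
j=8: data[8]=0 > -1 → no swap
final swap data[3],data[9] → [-2, -3, -6, -1, 1, 7, 6, 2, 0, 5]; return 3
p = 3; k-1 = 3 == 3 ⇒ pivot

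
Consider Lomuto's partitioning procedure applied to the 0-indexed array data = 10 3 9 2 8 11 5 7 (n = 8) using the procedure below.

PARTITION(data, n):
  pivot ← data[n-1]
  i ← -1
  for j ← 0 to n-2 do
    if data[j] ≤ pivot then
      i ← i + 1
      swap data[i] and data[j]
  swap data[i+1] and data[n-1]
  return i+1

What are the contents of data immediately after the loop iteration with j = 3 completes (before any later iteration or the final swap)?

3 2 9 10 8 11 5 7

pivot=7, i=-1
j=0: 10>7, skip
j=1: 3≤7, i=0, swap(0,1) ⇒ 3 10 9 2 8 11 5 7
j=2: 9>7, skip
j=3: 2≤7, i=1, swap(1,3) ⇒ 3 2 9 10 8 11 5 7
(after j=3) data = 3 2 9 10 8 11 5 7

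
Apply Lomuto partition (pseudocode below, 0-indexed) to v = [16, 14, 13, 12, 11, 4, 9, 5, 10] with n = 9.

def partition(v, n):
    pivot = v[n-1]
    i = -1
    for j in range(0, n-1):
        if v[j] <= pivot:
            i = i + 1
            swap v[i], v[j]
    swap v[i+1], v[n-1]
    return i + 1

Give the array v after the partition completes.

pivot=10, i=-1
j=0: 16>10, skip
j=1: 14>10, skip
j=2: 13>10, skip
j=3: 12>10, skip
j=4: 11>10, skip
j=5: 4≤10, i=0, swap(0,5) ⇒ [4, 14, 13, 12, 11, 16, 9, 5, 10]
j=6: 9≤10, i=1, swap(1,6) ⇒ [4, 9, 13, 12, 11, 16, 14, 5, 10]
j=7: 5≤10, i=2, swap(2,7) ⇒ [4, 9, 5, 12, 11, 16, 14, 13, 10]
swap(3,8) ⇒ [4, 9, 5, 10, 11, 16, 14, 13, 12]; return 3

[4, 9, 5, 10, 11, 16, 14, 13, 12]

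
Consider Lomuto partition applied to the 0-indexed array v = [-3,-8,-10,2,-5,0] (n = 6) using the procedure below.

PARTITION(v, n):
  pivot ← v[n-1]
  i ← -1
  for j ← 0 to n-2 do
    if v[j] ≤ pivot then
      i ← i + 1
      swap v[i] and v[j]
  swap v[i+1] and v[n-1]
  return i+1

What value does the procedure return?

pivot = v[5] = 0; i = -1
j=0: v[0]=-3 ≤ 0 → i=0, swap v[0],v[0] (no change) → [-3,-8,-10,2,-5,0]
j=1: v[1]=-8 ≤ 0 → i=1, swap v[1],v[1] (no change) → [-3,-8,-10,2,-5,0]
j=2: v[2]=-10 ≤ 0 → i=2, swap v[2],v[2] (no change) → [-3,-8,-10,2,-5,0]
j=3: v[3]=2 > 0 → no swap
j=4: v[4]=-5 ≤ 0 → i=3, swap v[3],v[4] → [-3,-8,-10,-5,2,0]
final swap v[4],v[5] → [-3,-8,-10,-5,0,2]; return 4

4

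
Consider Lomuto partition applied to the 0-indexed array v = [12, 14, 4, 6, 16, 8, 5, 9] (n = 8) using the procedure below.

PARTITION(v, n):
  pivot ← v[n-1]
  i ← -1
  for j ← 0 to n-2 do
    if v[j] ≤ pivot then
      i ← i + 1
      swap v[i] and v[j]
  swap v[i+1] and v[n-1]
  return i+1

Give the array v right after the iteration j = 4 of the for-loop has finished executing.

[4, 6, 12, 14, 16, 8, 5, 9]

pivot=9, i=-1
j=0: 12>9, skip
j=1: 14>9, skip
j=2: 4≤9, i=0, swap(0,2) ⇒ [4, 14, 12, 6, 16, 8, 5, 9]
j=3: 6≤9, i=1, swap(1,3) ⇒ [4, 6, 12, 14, 16, 8, 5, 9]
j=4: 16>9, skip
(after j=4) v = [4, 6, 12, 14, 16, 8, 5, 9]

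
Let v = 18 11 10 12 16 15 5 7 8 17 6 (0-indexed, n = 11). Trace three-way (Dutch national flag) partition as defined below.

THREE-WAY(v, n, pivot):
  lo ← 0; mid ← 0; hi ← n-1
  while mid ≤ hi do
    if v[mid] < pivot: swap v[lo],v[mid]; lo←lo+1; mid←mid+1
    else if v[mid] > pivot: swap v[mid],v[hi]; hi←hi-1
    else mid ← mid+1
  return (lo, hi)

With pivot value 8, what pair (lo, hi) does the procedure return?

lo=0 mid=0 hi=10
18>8: swap(0,10), hi=9 ⇒ 6 11 10 12 16 15 5 7 8 17 18
6<8: swap(0,0), lo=1 mid=1 ⇒ 6 11 10 12 16 15 5 7 8 17 18
11>8: swap(1,9), hi=8 ⇒ 6 17 10 12 16 15 5 7 8 11 18
17>8: swap(1,8), hi=7 ⇒ 6 8 10 12 16 15 5 7 17 11 18
8=8: mid=2
10>8: swap(2,7), hi=6 ⇒ 6 8 7 12 16 15 5 10 17 11 18
7<8: swap(1,2), lo=2 mid=3 ⇒ 6 7 8 12 16 15 5 10 17 11 18
12>8: swap(3,6), hi=5 ⇒ 6 7 8 5 16 15 12 10 17 11 18
5<8: swap(2,3), lo=3 mid=4 ⇒ 6 7 5 8 16 15 12 10 17 11 18
16>8: swap(4,5), hi=4 ⇒ 6 7 5 8 15 16 12 10 17 11 18
15>8: swap(4,4), hi=3 ⇒ 6 7 5 8 15 16 12 10 17 11 18
done. lo=3 hi=3; v=6 7 5 8 15 16 12 10 17 11 18

(3, 3)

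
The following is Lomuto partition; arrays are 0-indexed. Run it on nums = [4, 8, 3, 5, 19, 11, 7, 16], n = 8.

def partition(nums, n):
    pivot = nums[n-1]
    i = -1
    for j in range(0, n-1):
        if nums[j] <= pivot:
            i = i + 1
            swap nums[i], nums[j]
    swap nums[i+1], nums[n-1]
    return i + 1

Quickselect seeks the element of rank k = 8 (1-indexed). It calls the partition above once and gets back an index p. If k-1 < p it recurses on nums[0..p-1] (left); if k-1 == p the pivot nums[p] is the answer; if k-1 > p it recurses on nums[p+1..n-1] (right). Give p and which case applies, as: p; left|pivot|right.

pivot=16, i=-1
j=0: 4≤16, i=0, swap(0,0) ⇒ [4, 8, 3, 5, 19, 11, 7, 16]
j=1: 8≤16, i=1, swap(1,1) ⇒ [4, 8, 3, 5, 19, 11, 7, 16]
j=2: 3≤16, i=2, swap(2,2) ⇒ [4, 8, 3, 5, 19, 11, 7, 16]
j=3: 5≤16, i=3, swap(3,3) ⇒ [4, 8, 3, 5, 19, 11, 7, 16]
j=4: 19>16, skip
j=5: 11≤16, i=4, swap(4,5) ⇒ [4, 8, 3, 5, 11, 19, 7, 16]
j=6: 7≤16, i=5, swap(5,6) ⇒ [4, 8, 3, 5, 11, 7, 19, 16]
swap(6,7) ⇒ [4, 8, 3, 5, 11, 7, 16, 19]; return 6
p = 6; k-1 = 7 > 6 ⇒ right

6; right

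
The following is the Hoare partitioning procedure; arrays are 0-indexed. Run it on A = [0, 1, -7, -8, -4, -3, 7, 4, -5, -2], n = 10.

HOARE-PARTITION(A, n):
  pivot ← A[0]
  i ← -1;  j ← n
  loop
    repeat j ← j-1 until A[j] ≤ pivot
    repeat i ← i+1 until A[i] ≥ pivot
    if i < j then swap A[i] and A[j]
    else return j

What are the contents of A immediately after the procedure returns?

[-2, -5, -7, -8, -4, -3, 7, 4, 1, 0]

pivot=0
j stops at 9 (-2), i stops at 0 (0); swap ⇒ [-2, 1, -7, -8, -4, -3, 7, 4, -5, 0]
j stops at 8 (-5), i stops at 1 (1); swap ⇒ [-2, -5, -7, -8, -4, -3, 7, 4, 1, 0]
j stops at 5, i stops at 6; i≥j ⇒ return 5. A=[-2, -5, -7, -8, -4, -3, 7, 4, 1, 0]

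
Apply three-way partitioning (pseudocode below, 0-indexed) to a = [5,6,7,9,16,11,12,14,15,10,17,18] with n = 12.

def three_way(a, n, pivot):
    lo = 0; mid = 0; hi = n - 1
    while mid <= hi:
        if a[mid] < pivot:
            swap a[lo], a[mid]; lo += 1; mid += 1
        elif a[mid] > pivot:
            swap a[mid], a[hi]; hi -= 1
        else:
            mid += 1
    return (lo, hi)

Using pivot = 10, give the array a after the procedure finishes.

[5,6,7,9,10,12,14,15,11,17,18,16]

lo=0 mid=0 hi=11
5<10: swap(0,0), lo=1 mid=1 ⇒ [5,6,7,9,16,11,12,14,15,10,17,18]
6<10: swap(1,1), lo=2 mid=2 ⇒ [5,6,7,9,16,11,12,14,15,10,17,18]
7<10: swap(2,2), lo=3 mid=3 ⇒ [5,6,7,9,16,11,12,14,15,10,17,18]
9<10: swap(3,3), lo=4 mid=4 ⇒ [5,6,7,9,16,11,12,14,15,10,17,18]
16>10: swap(4,11), hi=10 ⇒ [5,6,7,9,18,11,12,14,15,10,17,16]
18>10: swap(4,10), hi=9 ⇒ [5,6,7,9,17,11,12,14,15,10,18,16]
17>10: swap(4,9), hi=8 ⇒ [5,6,7,9,10,11,12,14,15,17,18,16]
10=10: mid=5
11>10: swap(5,8), hi=7 ⇒ [5,6,7,9,10,15,12,14,11,17,18,16]
15>10: swap(5,7), hi=6 ⇒ [5,6,7,9,10,14,12,15,11,17,18,16]
14>10: swap(5,6), hi=5 ⇒ [5,6,7,9,10,12,14,15,11,17,18,16]
12>10: swap(5,5), hi=4 ⇒ [5,6,7,9,10,12,14,15,11,17,18,16]
done. lo=4 hi=4; a=[5,6,7,9,10,12,14,15,11,17,18,16]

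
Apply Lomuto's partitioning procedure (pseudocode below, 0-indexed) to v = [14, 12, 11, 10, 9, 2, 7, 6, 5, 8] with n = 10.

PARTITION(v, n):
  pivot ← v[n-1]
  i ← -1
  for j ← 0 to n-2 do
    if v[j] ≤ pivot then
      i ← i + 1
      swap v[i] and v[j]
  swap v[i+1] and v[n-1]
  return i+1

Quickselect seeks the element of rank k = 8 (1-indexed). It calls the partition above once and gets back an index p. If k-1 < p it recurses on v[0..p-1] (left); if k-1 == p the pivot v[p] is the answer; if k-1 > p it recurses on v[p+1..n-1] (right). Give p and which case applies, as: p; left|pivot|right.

4; right

pivot = v[9] = 8; i = -1
j=0: v[0]=14 > 8 → no swap
j=1: v[1]=12 > 8 → no swap
j=2: v[2]=11 > 8 → no swap
j=3: v[3]=10 > 8 → no swap
j=4: v[4]=9 > 8 → no swap
j=5: v[5]=2 ≤ 8 → i=0, swap v[0],v[5] → [2, 12, 11, 10, 9, 14, 7, 6, 5, 8]
j=6: v[6]=7 ≤ 8 → i=1, swap v[1],v[6] → [2, 7, 11, 10, 9, 14, 12, 6, 5, 8]
j=7: v[7]=6 ≤ 8 → i=2, swap v[2],v[7] → [2, 7, 6, 10, 9, 14, 12, 11, 5, 8]
j=8: v[8]=5 ≤ 8 → i=3, swap v[3],v[8] → [2, 7, 6, 5, 9, 14, 12, 11, 10, 8]
final swap v[4],v[9] → [2, 7, 6, 5, 8, 14, 12, 11, 10, 9]; return 4
p = 4; k-1 = 7 > 4 ⇒ right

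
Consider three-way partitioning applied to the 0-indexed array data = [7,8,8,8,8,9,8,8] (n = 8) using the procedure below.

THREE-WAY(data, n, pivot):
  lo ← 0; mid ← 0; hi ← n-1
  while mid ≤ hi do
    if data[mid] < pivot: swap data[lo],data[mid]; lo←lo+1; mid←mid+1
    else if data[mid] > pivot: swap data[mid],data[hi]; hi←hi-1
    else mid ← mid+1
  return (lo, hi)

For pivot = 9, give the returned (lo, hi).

(7, 7)

lo=0 mid=0 hi=7
7<9: swap(0,0), lo=1 mid=1 ⇒ [7,8,8,8,8,9,8,8]
8<9: swap(1,1), lo=2 mid=2 ⇒ [7,8,8,8,8,9,8,8]
8<9: swap(2,2), lo=3 mid=3 ⇒ [7,8,8,8,8,9,8,8]
8<9: swap(3,3), lo=4 mid=4 ⇒ [7,8,8,8,8,9,8,8]
8<9: swap(4,4), lo=5 mid=5 ⇒ [7,8,8,8,8,9,8,8]
9=9: mid=6
8<9: swap(5,6), lo=6 mid=7 ⇒ [7,8,8,8,8,8,9,8]
8<9: swap(6,7), lo=7 mid=8 ⇒ [7,8,8,8,8,8,8,9]
done. lo=7 hi=7; data=[7,8,8,8,8,8,8,9]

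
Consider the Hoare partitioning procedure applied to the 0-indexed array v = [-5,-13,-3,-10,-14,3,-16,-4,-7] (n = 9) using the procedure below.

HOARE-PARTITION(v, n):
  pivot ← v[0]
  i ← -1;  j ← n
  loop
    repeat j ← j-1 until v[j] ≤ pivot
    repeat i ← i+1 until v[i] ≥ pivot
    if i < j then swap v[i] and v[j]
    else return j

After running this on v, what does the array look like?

[-7,-13,-16,-10,-14,3,-3,-4,-5]

pivot=-5
j stops at 8 (-7), i stops at 0 (-5); swap ⇒ [-7,-13,-3,-10,-14,3,-16,-4,-5]
j stops at 6 (-16), i stops at 2 (-3); swap ⇒ [-7,-13,-16,-10,-14,3,-3,-4,-5]
j stops at 4, i stops at 5; i≥j ⇒ return 4. v=[-7,-13,-16,-10,-14,3,-3,-4,-5]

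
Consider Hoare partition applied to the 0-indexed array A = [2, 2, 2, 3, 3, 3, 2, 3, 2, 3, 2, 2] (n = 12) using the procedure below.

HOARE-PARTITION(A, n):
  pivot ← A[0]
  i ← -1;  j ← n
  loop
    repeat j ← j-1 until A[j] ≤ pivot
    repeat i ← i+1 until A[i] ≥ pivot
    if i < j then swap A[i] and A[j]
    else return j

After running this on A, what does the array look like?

pivot = A[0] = 2; i = -1, j = 12
j→11 (A[11]=2≤2), i→0 (A[0]=2≥2); i<j, swap → [2, 2, 2, 3, 3, 3, 2, 3, 2, 3, 2, 2]
j→10 (A[10]=2≤2), i→1 (A[1]=2≥2); i<j, swap → [2, 2, 2, 3, 3, 3, 2, 3, 2, 3, 2, 2]
j→8 (A[8]=2≤2), i→2 (A[2]=2≥2); i<j, swap → [2, 2, 2, 3, 3, 3, 2, 3, 2, 3, 2, 2]
j→6 (A[6]=2≤2), i→3 (A[3]=3≥2); i<j, swap → [2, 2, 2, 2, 3, 3, 3, 3, 2, 3, 2, 2]
j→3, i→4; i≥j, return j=3. A = [2, 2, 2, 2, 3, 3, 3, 3, 2, 3, 2, 2]

[2, 2, 2, 2, 3, 3, 3, 3, 2, 3, 2, 2]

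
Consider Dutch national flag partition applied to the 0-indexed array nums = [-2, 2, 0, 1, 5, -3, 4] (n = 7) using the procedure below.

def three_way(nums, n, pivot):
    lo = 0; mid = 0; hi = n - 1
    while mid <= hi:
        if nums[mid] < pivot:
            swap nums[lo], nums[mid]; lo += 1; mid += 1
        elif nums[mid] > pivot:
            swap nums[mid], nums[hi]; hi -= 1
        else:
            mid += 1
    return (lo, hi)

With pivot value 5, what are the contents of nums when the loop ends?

[-2, 2, 0, 1, -3, 4, 5]

pivot = 5; lo=0, mid=0, hi=6
nums[mid]=-2<5: swap nums[0],nums[0]; lo=1,mid=1 → [-2, 2, 0, 1, 5, -3, 4]
nums[mid]=2<5: swap nums[1],nums[1]; lo=2,mid=2 → [-2, 2, 0, 1, 5, -3, 4]
nums[mid]=0<5: swap nums[2],nums[2]; lo=3,mid=3 → [-2, 2, 0, 1, 5, -3, 4]
nums[mid]=1<5: swap nums[3],nums[3]; lo=4,mid=4 → [-2, 2, 0, 1, 5, -3, 4]
nums[mid]=5=5: mid=5
nums[mid]=-3<5: swap nums[4],nums[5]; lo=5,mid=6 → [-2, 2, 0, 1, -3, 5, 4]
nums[mid]=4<5: swap nums[5],nums[6]; lo=6,mid=7 → [-2, 2, 0, 1, -3, 4, 5]
end: lo=6, hi=6; nums = [-2, 2, 0, 1, -3, 4, 5]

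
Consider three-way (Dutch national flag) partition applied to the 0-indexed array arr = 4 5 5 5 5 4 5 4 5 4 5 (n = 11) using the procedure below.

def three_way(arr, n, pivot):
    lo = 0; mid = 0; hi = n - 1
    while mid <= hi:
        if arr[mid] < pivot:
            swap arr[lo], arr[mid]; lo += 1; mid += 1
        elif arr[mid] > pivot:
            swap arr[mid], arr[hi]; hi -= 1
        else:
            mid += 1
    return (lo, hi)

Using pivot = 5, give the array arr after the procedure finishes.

4 4 4 4 5 5 5 5 5 5 5

lo=0 mid=0 hi=10
4<5: swap(0,0), lo=1 mid=1 ⇒ 4 5 5 5 5 4 5 4 5 4 5
5=5: mid=2
5=5: mid=3
5=5: mid=4
5=5: mid=5
4<5: swap(1,5), lo=2 mid=6 ⇒ 4 4 5 5 5 5 5 4 5 4 5
5=5: mid=7
4<5: swap(2,7), lo=3 mid=8 ⇒ 4 4 4 5 5 5 5 5 5 4 5
5=5: mid=9
4<5: swap(3,9), lo=4 mid=10 ⇒ 4 4 4 4 5 5 5 5 5 5 5
5=5: mid=11
done. lo=4 hi=10; arr=4 4 4 4 5 5 5 5 5 5 5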